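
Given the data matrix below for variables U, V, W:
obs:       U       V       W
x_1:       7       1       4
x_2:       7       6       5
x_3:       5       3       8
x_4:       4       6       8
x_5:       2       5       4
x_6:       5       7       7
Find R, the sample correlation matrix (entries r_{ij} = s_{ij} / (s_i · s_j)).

Step 1 — column means:
  mean(U) = (7 + 7 + 5 + 4 + 2 + 5) / 6 = 30/6 = 5
  mean(V) = (1 + 6 + 3 + 6 + 5 + 7) / 6 = 28/6 = 4.6667
  mean(W) = (4 + 5 + 8 + 8 + 4 + 7) / 6 = 36/6 = 6

Step 2 — sample variances and covariances s[i,j] = (1/(n-1)) · Σ_k (x_{k,i} - mean_i) · (x_{k,j} - mean_j), with n-1 = 5:
  s[U,U] = ((2)·(2) + (2)·(2) + (0)·(0) + (-1)·(-1) + (-3)·(-3) + (0)·(0)) / 5 = 18/5 = 3.6
  s[U,V] = ((2)·(-3.6667) + (2)·(1.3333) + (0)·(-1.6667) + (-1)·(1.3333) + (-3)·(0.3333) + (0)·(2.3333)) / 5 = -7/5 = -1.4
  s[U,W] = ((2)·(-2) + (2)·(-1) + (0)·(2) + (-1)·(2) + (-3)·(-2) + (0)·(1)) / 5 = -2/5 = -0.4
  s[V,V] = ((-3.6667)·(-3.6667) + (1.3333)·(1.3333) + (-1.6667)·(-1.6667) + (1.3333)·(1.3333) + (0.3333)·(0.3333) + (2.3333)·(2.3333)) / 5 = 25.3333/5 = 5.0667
  s[V,W] = ((-3.6667)·(-2) + (1.3333)·(-1) + (-1.6667)·(2) + (1.3333)·(2) + (0.3333)·(-2) + (2.3333)·(1)) / 5 = 7/5 = 1.4
  s[W,W] = ((-2)·(-2) + (-1)·(-1) + (2)·(2) + (2)·(2) + (-2)·(-2) + (1)·(1)) / 5 = 18/5 = 3.6
  Sample standard deviations s_i = √(s[i,i]):
  s(U) = √(3.6) = 1.8974
  s(V) = √(5.0667) = 2.2509
  s(W) = √(3.6) = 1.8974

Step 3 — r_{ij} = s_{ij} / (s_i · s_j):
  r[U,U] = 1 (diagonal).
  r[U,V] = -1.4 / (1.8974 · 2.2509) = -1.4 / 4.2708 = -0.3278
  r[U,W] = -0.4 / (1.8974 · 1.8974) = -0.4 / 3.6 = -0.1111
  r[V,V] = 1 (diagonal).
  r[V,W] = 1.4 / (2.2509 · 1.8974) = 1.4 / 4.2708 = 0.3278
  r[W,W] = 1 (diagonal).

R is symmetric with unit diagonal. Assembling:

R = [[1, -0.3278, -0.1111],
 [-0.3278, 1, 0.3278],
 [-0.1111, 0.3278, 1]]


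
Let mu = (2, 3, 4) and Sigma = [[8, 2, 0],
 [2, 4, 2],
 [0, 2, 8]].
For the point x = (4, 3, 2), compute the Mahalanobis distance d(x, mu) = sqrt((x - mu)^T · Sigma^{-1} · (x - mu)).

Step 1 — centre the observation: (x - mu) = (2, 0, -2).

Step 2 — invert Sigma (cofactor / det for 3×3, or solve directly):
  Sigma^{-1} = [[0.1458, -0.0833, 0.0208],
 [-0.0833, 0.3333, -0.0833],
 [0.0208, -0.0833, 0.1458]].

Step 3 — form the quadratic (x - mu)^T · Sigma^{-1} · (x - mu):
  Sigma^{-1} · (x - mu) = (0.25, 0, -0.25).
  (x - mu)^T · [Sigma^{-1} · (x - mu)] = (2)·(0.25) + (0)·(0) + (-2)·(-0.25) = 1.

Step 4 — take square root: d = √(1) ≈ 1.

d(x, mu) = √(1) ≈ 1


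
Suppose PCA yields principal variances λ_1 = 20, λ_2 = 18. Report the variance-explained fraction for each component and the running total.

Step 1 — total variance = trace(Sigma) = Σ λ_i = 20 + 18 = 38.

Step 2 — fraction explained by component i = λ_i / Σ λ:
  PC1: 20/38 = 0.5263
  PC2: 18/38 = 0.4737

Step 3 — cumulative fraction after k components = (λ_1 + ... + λ_k) / Σ λ:
  k = 1: 20/38 = 0.5263
  k = 2: (20 + 18)/38 = 38/38 = 1

Summary (fraction, with percent):

explained: PC1 0.5263 (52.63%), PC2 0.4737 (47.37%);  cumulative: 0.5263, 1


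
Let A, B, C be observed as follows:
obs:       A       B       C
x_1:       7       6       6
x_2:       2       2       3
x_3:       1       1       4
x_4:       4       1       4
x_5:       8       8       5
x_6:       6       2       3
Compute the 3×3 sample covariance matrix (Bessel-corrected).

Step 1 — column means:
  mean(A) = (7 + 2 + 1 + 4 + 8 + 6) / 6 = 28/6 = 4.6667
  mean(B) = (6 + 2 + 1 + 1 + 8 + 2) / 6 = 20/6 = 3.3333
  mean(C) = (6 + 3 + 4 + 4 + 5 + 3) / 6 = 25/6 = 4.1667

Step 2 — sample covariance S[i,j] = (1/(n-1)) · Σ_k (x_{k,i} - mean_i) · (x_{k,j} - mean_j), with n-1 = 5.
  S[A,A] = ((2.3333)·(2.3333) + (-2.6667)·(-2.6667) + (-3.6667)·(-3.6667) + (-0.6667)·(-0.6667) + (3.3333)·(3.3333) + (1.3333)·(1.3333)) / 5 = 39.3333/5 = 7.8667
  S[A,B] = ((2.3333)·(2.6667) + (-2.6667)·(-1.3333) + (-3.6667)·(-2.3333) + (-0.6667)·(-2.3333) + (3.3333)·(4.6667) + (1.3333)·(-1.3333)) / 5 = 33.6667/5 = 6.7333
  S[A,C] = ((2.3333)·(1.8333) + (-2.6667)·(-1.1667) + (-3.6667)·(-0.1667) + (-0.6667)·(-0.1667) + (3.3333)·(0.8333) + (1.3333)·(-1.1667)) / 5 = 9.3333/5 = 1.8667
  S[B,B] = ((2.6667)·(2.6667) + (-1.3333)·(-1.3333) + (-2.3333)·(-2.3333) + (-2.3333)·(-2.3333) + (4.6667)·(4.6667) + (-1.3333)·(-1.3333)) / 5 = 43.3333/5 = 8.6667
  S[B,C] = ((2.6667)·(1.8333) + (-1.3333)·(-1.1667) + (-2.3333)·(-0.1667) + (-2.3333)·(-0.1667) + (4.6667)·(0.8333) + (-1.3333)·(-1.1667)) / 5 = 12.6667/5 = 2.5333
  S[C,C] = ((1.8333)·(1.8333) + (-1.1667)·(-1.1667) + (-0.1667)·(-0.1667) + (-0.1667)·(-0.1667) + (0.8333)·(0.8333) + (-1.1667)·(-1.1667)) / 5 = 6.8333/5 = 1.3667

S is symmetric (S[j,i] = S[i,j]). Assembling:

S = [[7.8667, 6.7333, 1.8667],
 [6.7333, 8.6667, 2.5333],
 [1.8667, 2.5333, 1.3667]]


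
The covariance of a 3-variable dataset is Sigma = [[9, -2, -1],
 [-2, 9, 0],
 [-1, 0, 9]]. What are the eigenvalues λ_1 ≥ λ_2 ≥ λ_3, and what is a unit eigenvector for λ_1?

Step 1 — characteristic polynomial p(λ) = det(λI - Sigma) = λ³ - tr·λ² + c_1·λ - det, where tr = trace, c_1 = sum of the principal 2×2 minors, det = det(Sigma):
  tr = 9 + 9 + 9 = 27,
  c_1 = (9·9 - (-2)²) + (9·9 - (-1)²) + (9·9 - (0)²) = 77 + 80 + 81 = 238,
  det = 9·(9·9 - (0)²) - (-2)·((-2)·9 - (0)·(-1)) + (-1)·((-2)·(0) - 9·(-1)) = 9·(81) - (-2)·(-18) + (-1)·(9) = 684.
  So p(λ) = λ³ - 27λ² + 238λ - 684.
Step 2 — look for an integer root (rational root theorem: any rational root is an integer divisor of 684). Testing λ = 9:
  p(9) = 729 - 2187 + 2142 - 684 = 0  ✓
  Dividing out (λ - 9): p(λ) = (λ - 9)(λ² - 18λ + 76).
Step 3 — remaining eigenvalues from the quadratic λ² - 18λ + 76 = 0:
  Δ = 18² - 4·76 = 324 - 304 = 20,  λ = (18 ± √20)/2 = (18 ± 4.4721)/2 ≈ 11.2361 or 6.7639.
  Sorted: λ_1 = 11.2361,  λ_2 = 9,  λ_3 = 6.7639  (check: sum = 27 = tr ✓).

Step 4 — unit eigenvector for λ_1 ≈ 11.2361: v spans the null space of (Sigma - λ_1 I), whose rows are
  r_1 = (-2.2361, -2, -1),  r_2 = (-2, -2.2361, 0),  r_3 = (-1, 0, -2.2361).
  v is orthogonal to every row, so take v ∝ r_1 × r_2 = ((-2)·(0) - (-1)·(-2.2361), (-1)·(-2) - (-2.2361)·(0), (-2.2361)·(-2.2361) - (-2)·(-2)) ≈ (-2.2361, 2, 1).
  Rescale (multiply by -1 so the first nonzero entry is positive): u = (2.2361, -2, -1).
  ||u|| = √((2.2361)² + (-2)² + (-1)²) = √(10) ≈ 3.1623,  v_1 = u/||u|| ≈ (0.7071, -0.6325, -0.3162) (||v_1|| = 1).

λ_1 = 11.2361,  λ_2 = 9,  λ_3 = 6.7639;  v_1 ≈ (0.7071, -0.6325, -0.3162)


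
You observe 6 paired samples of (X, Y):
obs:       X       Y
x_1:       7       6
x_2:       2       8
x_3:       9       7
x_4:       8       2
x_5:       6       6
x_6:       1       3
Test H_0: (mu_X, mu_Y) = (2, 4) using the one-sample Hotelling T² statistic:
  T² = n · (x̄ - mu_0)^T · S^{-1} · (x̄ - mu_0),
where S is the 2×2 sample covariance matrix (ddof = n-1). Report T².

Step 1 — sample mean vector:
  mean(X) = (7 + 2 + 9 + 8 + 6 + 1) / 6 = 33/6 = 5.5
  mean(Y) = (6 + 8 + 7 + 2 + 6 + 3) / 6 = 32/6 = 5.3333
  x̄ = (5.5, 5.3333),  deviation x̄ - mu_0 = (5.5, 5.3333) - (2, 4) = (3.5, 1.3333).

Step 2 — sample covariance matrix, S[i,j] = (1/(n-1)) · Σ_k (x_{k,i} - mean_i) · (x_{k,j} - mean_j), divisor n-1 = 5:
  S[X,X] = ((1.5)·(1.5) + (-3.5)·(-3.5) + (3.5)·(3.5) + (2.5)·(2.5) + (0.5)·(0.5) + (-4.5)·(-4.5)) / 5 = 53.5/5 = 10.7
  S[X,Y] = ((1.5)·(0.6667) + (-3.5)·(2.6667) + (3.5)·(1.6667) + (2.5)·(-3.3333) + (0.5)·(0.6667) + (-4.5)·(-2.3333)) / 5 = 0/5 = 0
  S[Y,Y] = ((0.6667)·(0.6667) + (2.6667)·(2.6667) + (1.6667)·(1.6667) + (-3.3333)·(-3.3333) + (0.6667)·(0.6667) + (-2.3333)·(-2.3333)) / 5 = 27.3333/5 = 5.4667
  S = [[10.7, 0],
 [0, 5.4667]].

Step 3 — invert S. det(S) = 10.7·5.4667 - (0)² = 58.4933.
  S^{-1} = (1/det) · [[d, -b], [-b, a]] = [[0.0935, 0],
 [0, 0.1829]].

Step 4 — quadratic form (x̄ - mu_0)^T · S^{-1} · (x̄ - mu_0):
  S^{-1} · (x̄ - mu_0) = (0.3271, 0.2439),
  (x̄ - mu_0)^T · [...] = (3.5)·(0.3271) + (1.3333)·(0.2439) = 1.4701.

Step 5 — scale by n: T² = 6 · 1.4701 = 8.8204.

T² ≈ 8.8204


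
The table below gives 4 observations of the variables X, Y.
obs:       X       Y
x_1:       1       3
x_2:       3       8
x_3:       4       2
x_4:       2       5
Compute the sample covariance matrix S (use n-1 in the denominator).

Step 1 — column means:
  mean(X) = (1 + 3 + 4 + 2) / 4 = 10/4 = 2.5
  mean(Y) = (3 + 8 + 2 + 5) / 4 = 18/4 = 4.5

Step 2 — sample covariance S[i,j] = (1/(n-1)) · Σ_k (x_{k,i} - mean_i) · (x_{k,j} - mean_j), with n-1 = 3.
  S[X,X] = ((-1.5)·(-1.5) + (0.5)·(0.5) + (1.5)·(1.5) + (-0.5)·(-0.5)) / 3 = 5/3 = 1.6667
  S[X,Y] = ((-1.5)·(-1.5) + (0.5)·(3.5) + (1.5)·(-2.5) + (-0.5)·(0.5)) / 3 = 0/3 = 0
  S[Y,Y] = ((-1.5)·(-1.5) + (3.5)·(3.5) + (-2.5)·(-2.5) + (0.5)·(0.5)) / 3 = 21/3 = 7

S is symmetric (S[j,i] = S[i,j]). Assembling:

S = [[1.6667, 0],
 [0, 7]]


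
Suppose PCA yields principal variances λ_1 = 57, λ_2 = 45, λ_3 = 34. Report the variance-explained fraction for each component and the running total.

Step 1 — total variance = trace(Sigma) = Σ λ_i = 57 + 45 + 34 = 136.

Step 2 — fraction explained by component i = λ_i / Σ λ:
  PC1: 57/136 = 0.4191
  PC2: 45/136 = 0.3309
  PC3: 34/136 = 0.25

Step 3 — cumulative fraction after k components = (λ_1 + ... + λ_k) / Σ λ:
  k = 1: 57/136 = 0.4191
  k = 2: (57 + 45)/136 = 102/136 = 0.75
  k = 3: (57 + 45 + 34)/136 = 136/136 = 1

Summary (fraction, with percent):

explained: PC1 0.4191 (41.91%), PC2 0.3309 (33.09%), PC3 0.25 (25%);  cumulative: 0.4191, 0.75, 1


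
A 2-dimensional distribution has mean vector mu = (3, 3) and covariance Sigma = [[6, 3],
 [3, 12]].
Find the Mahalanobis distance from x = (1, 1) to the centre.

Step 1 — centre the observation: (x - mu) = (-2, -2).

Step 2 — invert Sigma. det(Sigma) = 6·12 - (3)² = 63.
  Sigma^{-1} = (1/det) · [[d, -b], [-b, a]] = [[0.1905, -0.0476],
 [-0.0476, 0.0952]].

Step 3 — form the quadratic (x - mu)^T · Sigma^{-1} · (x - mu):
  Sigma^{-1} · (x - mu) = (-0.2857, -0.0952).
  (x - mu)^T · [Sigma^{-1} · (x - mu)] = (-2)·(-0.2857) + (-2)·(-0.0952) = 0.7619.

Step 4 — take square root: d = √(0.7619) ≈ 0.8729.

d(x, mu) = √(0.7619) ≈ 0.8729


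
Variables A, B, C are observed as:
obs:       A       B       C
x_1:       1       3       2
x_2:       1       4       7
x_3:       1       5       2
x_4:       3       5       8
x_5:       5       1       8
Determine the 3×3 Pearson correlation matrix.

Step 1 — column means:
  mean(A) = (1 + 1 + 1 + 3 + 5) / 5 = 11/5 = 2.2
  mean(B) = (3 + 4 + 5 + 5 + 1) / 5 = 18/5 = 3.6
  mean(C) = (2 + 7 + 2 + 8 + 8) / 5 = 27/5 = 5.4

Step 2 — sample variances and covariances s[i,j] = (1/(n-1)) · Σ_k (x_{k,i} - mean_i) · (x_{k,j} - mean_j), with n-1 = 4:
  s[A,A] = ((-1.2)·(-1.2) + (-1.2)·(-1.2) + (-1.2)·(-1.2) + (0.8)·(0.8) + (2.8)·(2.8)) / 4 = 12.8/4 = 3.2
  s[A,B] = ((-1.2)·(-0.6) + (-1.2)·(0.4) + (-1.2)·(1.4) + (0.8)·(1.4) + (2.8)·(-2.6)) / 4 = -7.6/4 = -1.9
  s[A,C] = ((-1.2)·(-3.4) + (-1.2)·(1.6) + (-1.2)·(-3.4) + (0.8)·(2.6) + (2.8)·(2.6)) / 4 = 15.6/4 = 3.9
  s[B,B] = ((-0.6)·(-0.6) + (0.4)·(0.4) + (1.4)·(1.4) + (1.4)·(1.4) + (-2.6)·(-2.6)) / 4 = 11.2/4 = 2.8
  s[B,C] = ((-0.6)·(-3.4) + (0.4)·(1.6) + (1.4)·(-3.4) + (1.4)·(2.6) + (-2.6)·(2.6)) / 4 = -5.2/4 = -1.3
  s[C,C] = ((-3.4)·(-3.4) + (1.6)·(1.6) + (-3.4)·(-3.4) + (2.6)·(2.6) + (2.6)·(2.6)) / 4 = 39.2/4 = 9.8
  Sample standard deviations s_i = √(s[i,i]):
  s(A) = √(3.2) = 1.7889
  s(B) = √(2.8) = 1.6733
  s(C) = √(9.8) = 3.1305

Step 3 — r_{ij} = s_{ij} / (s_i · s_j):
  r[A,A] = 1 (diagonal).
  r[A,B] = -1.9 / (1.7889 · 1.6733) = -1.9 / 2.9933 = -0.6347
  r[A,C] = 3.9 / (1.7889 · 3.1305) = 3.9 / 5.6 = 0.6964
  r[B,B] = 1 (diagonal).
  r[B,C] = -1.3 / (1.6733 · 3.1305) = -1.3 / 5.2383 = -0.2482
  r[C,C] = 1 (diagonal).

R is symmetric with unit diagonal. Assembling:

R = [[1, -0.6347, 0.6964],
 [-0.6347, 1, -0.2482],
 [0.6964, -0.2482, 1]]


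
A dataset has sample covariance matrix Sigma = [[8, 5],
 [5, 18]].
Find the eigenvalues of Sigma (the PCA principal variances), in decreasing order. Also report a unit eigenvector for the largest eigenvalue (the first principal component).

Step 1 — characteristic polynomial of 2×2 Sigma:
  det(Sigma - λI) = λ² - trace · λ + det = 0.
  trace = 8 + 18 = 26, det = 8·18 - (5)² = 119.
Step 2 — discriminant:
  Δ = trace² - 4·det = 676 - 476 = 200.
Step 3 — eigenvalues:
  λ = (trace ± √Δ)/2 = (26 ± 14.1421)/2,
  λ_1 = 20.0711,  λ_2 = 5.9289.

Step 4 — unit eigenvector for λ_1: solve (Sigma - λ_1 I)v = 0. First row:
  (8 - 20.0711)·v_x + (5)·v_y = 0, i.e. (-12.0711)·v_x + (5)·v_y = 0,
  so v ∝ (b, λ_1 - a) = (5, 12.0711) = u.
  ||u|| = √((5)² + (12.0711)²) = √(170.7107) ≈ 13.0656,
  v_1 = u/||u|| ≈ (0.3827, 0.9239) (||v_1|| = 1).

λ_1 = 20.0711,  λ_2 = 5.9289;  v_1 ≈ (0.3827, 0.9239)


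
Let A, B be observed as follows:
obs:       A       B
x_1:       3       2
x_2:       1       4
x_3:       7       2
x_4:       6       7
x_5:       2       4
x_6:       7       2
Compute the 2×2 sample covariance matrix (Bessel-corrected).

Step 1 — column means:
  mean(A) = (3 + 1 + 7 + 6 + 2 + 7) / 6 = 26/6 = 4.3333
  mean(B) = (2 + 4 + 2 + 7 + 4 + 2) / 6 = 21/6 = 3.5

Step 2 — sample covariance S[i,j] = (1/(n-1)) · Σ_k (x_{k,i} - mean_i) · (x_{k,j} - mean_j), with n-1 = 5.
  S[A,A] = ((-1.3333)·(-1.3333) + (-3.3333)·(-3.3333) + (2.6667)·(2.6667) + (1.6667)·(1.6667) + (-2.3333)·(-2.3333) + (2.6667)·(2.6667)) / 5 = 35.3333/5 = 7.0667
  S[A,B] = ((-1.3333)·(-1.5) + (-3.3333)·(0.5) + (2.6667)·(-1.5) + (1.6667)·(3.5) + (-2.3333)·(0.5) + (2.6667)·(-1.5)) / 5 = -3/5 = -0.6
  S[B,B] = ((-1.5)·(-1.5) + (0.5)·(0.5) + (-1.5)·(-1.5) + (3.5)·(3.5) + (0.5)·(0.5) + (-1.5)·(-1.5)) / 5 = 19.5/5 = 3.9

S is symmetric (S[j,i] = S[i,j]). Assembling:

S = [[7.0667, -0.6],
 [-0.6, 3.9]]


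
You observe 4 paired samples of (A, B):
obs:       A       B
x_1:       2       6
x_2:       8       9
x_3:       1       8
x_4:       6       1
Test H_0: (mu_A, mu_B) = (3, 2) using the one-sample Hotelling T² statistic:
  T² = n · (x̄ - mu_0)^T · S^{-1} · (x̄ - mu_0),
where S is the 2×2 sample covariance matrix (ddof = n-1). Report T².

Step 1 — sample mean vector:
  mean(A) = (2 + 8 + 1 + 6) / 4 = 17/4 = 4.25
  mean(B) = (6 + 9 + 8 + 1) / 4 = 24/4 = 6
  x̄ = (4.25, 6),  deviation x̄ - mu_0 = (4.25, 6) - (3, 2) = (1.25, 4).

Step 2 — sample covariance matrix, S[i,j] = (1/(n-1)) · Σ_k (x_{k,i} - mean_i) · (x_{k,j} - mean_j), divisor n-1 = 3:
  S[A,A] = ((-2.25)·(-2.25) + (3.75)·(3.75) + (-3.25)·(-3.25) + (1.75)·(1.75)) / 3 = 32.75/3 = 10.9167
  S[A,B] = ((-2.25)·(0) + (3.75)·(3) + (-3.25)·(2) + (1.75)·(-5)) / 3 = -4/3 = -1.3333
  S[B,B] = ((0)·(0) + (3)·(3) + (2)·(2) + (-5)·(-5)) / 3 = 38/3 = 12.6667
  S = [[10.9167, -1.3333],
 [-1.3333, 12.6667]].

Step 3 — invert S. det(S) = 10.9167·12.6667 - (-1.3333)² = 136.5.
  S^{-1} = (1/det) · [[d, -b], [-b, a]] = [[0.0928, 0.0098],
 [0.0098, 0.08]].

Step 4 — quadratic form (x̄ - mu_0)^T · S^{-1} · (x̄ - mu_0):
  S^{-1} · (x̄ - mu_0) = (0.1551, 0.3321),
  (x̄ - mu_0)^T · [...] = (1.25)·(0.1551) + (4)·(0.3321) = 1.5223.

Step 5 — scale by n: T² = 4 · 1.5223 = 6.0891.

T² ≈ 6.0891


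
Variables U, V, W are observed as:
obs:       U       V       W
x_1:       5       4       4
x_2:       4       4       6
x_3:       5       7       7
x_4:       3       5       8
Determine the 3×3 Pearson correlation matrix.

Step 1 — column means:
  mean(U) = (5 + 4 + 5 + 3) / 4 = 17/4 = 4.25
  mean(V) = (4 + 4 + 7 + 5) / 4 = 20/4 = 5
  mean(W) = (4 + 6 + 7 + 8) / 4 = 25/4 = 6.25

Step 2 — sample variances and covariances s[i,j] = (1/(n-1)) · Σ_k (x_{k,i} - mean_i) · (x_{k,j} - mean_j), with n-1 = 3:
  s[U,U] = ((0.75)·(0.75) + (-0.25)·(-0.25) + (0.75)·(0.75) + (-1.25)·(-1.25)) / 3 = 2.75/3 = 0.9167
  s[U,V] = ((0.75)·(-1) + (-0.25)·(-1) + (0.75)·(2) + (-1.25)·(0)) / 3 = 1/3 = 0.3333
  s[U,W] = ((0.75)·(-2.25) + (-0.25)·(-0.25) + (0.75)·(0.75) + (-1.25)·(1.75)) / 3 = -3.25/3 = -1.0833
  s[V,V] = ((-1)·(-1) + (-1)·(-1) + (2)·(2) + (0)·(0)) / 3 = 6/3 = 2
  s[V,W] = ((-1)·(-2.25) + (-1)·(-0.25) + (2)·(0.75) + (0)·(1.75)) / 3 = 4/3 = 1.3333
  s[W,W] = ((-2.25)·(-2.25) + (-0.25)·(-0.25) + (0.75)·(0.75) + (1.75)·(1.75)) / 3 = 8.75/3 = 2.9167
  Sample standard deviations s_i = √(s[i,i]):
  s(U) = √(0.9167) = 0.9574
  s(V) = √(2) = 1.4142
  s(W) = √(2.9167) = 1.7078

Step 3 — r_{ij} = s_{ij} / (s_i · s_j):
  r[U,U] = 1 (diagonal).
  r[U,V] = 0.3333 / (0.9574 · 1.4142) = 0.3333 / 1.354 = 0.2462
  r[U,W] = -1.0833 / (0.9574 · 1.7078) = -1.0833 / 1.6351 = -0.6625
  r[V,V] = 1 (diagonal).
  r[V,W] = 1.3333 / (1.4142 · 1.7078) = 1.3333 / 2.4152 = 0.5521
  r[W,W] = 1 (diagonal).

R is symmetric with unit diagonal. Assembling:

R = [[1, 0.2462, -0.6625],
 [0.2462, 1, 0.5521],
 [-0.6625, 0.5521, 1]]


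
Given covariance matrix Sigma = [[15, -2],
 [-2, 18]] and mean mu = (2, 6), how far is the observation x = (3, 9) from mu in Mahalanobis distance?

Step 1 — centre the observation: (x - mu) = (1, 3).

Step 2 — invert Sigma. det(Sigma) = 15·18 - (-2)² = 266.
  Sigma^{-1} = (1/det) · [[d, -b], [-b, a]] = [[0.0677, 0.0075],
 [0.0075, 0.0564]].

Step 3 — form the quadratic (x - mu)^T · Sigma^{-1} · (x - mu):
  Sigma^{-1} · (x - mu) = (0.0902, 0.1767).
  (x - mu)^T · [Sigma^{-1} · (x - mu)] = (1)·(0.0902) + (3)·(0.1767) = 0.6203.

Step 4 — take square root: d = √(0.6203) ≈ 0.7876.

d(x, mu) = √(0.6203) ≈ 0.7876


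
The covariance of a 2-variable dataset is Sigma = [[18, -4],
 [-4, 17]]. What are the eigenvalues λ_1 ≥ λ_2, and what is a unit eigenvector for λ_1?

Step 1 — characteristic polynomial of 2×2 Sigma:
  det(Sigma - λI) = λ² - trace · λ + det = 0.
  trace = 18 + 17 = 35, det = 18·17 - (-4)² = 290.
Step 2 — discriminant:
  Δ = trace² - 4·det = 1225 - 1160 = 65.
Step 3 — eigenvalues:
  λ = (trace ± √Δ)/2 = (35 ± 8.0623)/2,
  λ_1 = 21.5311,  λ_2 = 13.4689.

Step 4 — unit eigenvector for λ_1: solve (Sigma - λ_1 I)v = 0. First row:
  (18 - 21.5311)·v_x + (-4)·v_y = 0, i.e. (-3.5311)·v_x + (-4)·v_y = 0,
  so v ∝ (b, λ_1 - a) = (-4, 3.5311); multiply by -1 so the first entry is positive: u = (4, -3.5311).
  ||u|| = √((4)² + (-3.5311)²) = √(28.4689) ≈ 5.3356,
  v_1 = u/||u|| ≈ (0.7497, -0.6618) (||v_1|| = 1).

λ_1 = 21.5311,  λ_2 = 13.4689;  v_1 ≈ (0.7497, -0.6618)


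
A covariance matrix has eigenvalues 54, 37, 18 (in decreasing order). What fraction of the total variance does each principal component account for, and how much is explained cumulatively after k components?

Step 1 — total variance = trace(Sigma) = Σ λ_i = 54 + 37 + 18 = 109.

Step 2 — fraction explained by component i = λ_i / Σ λ:
  PC1: 54/109 = 0.4954
  PC2: 37/109 = 0.3394
  PC3: 18/109 = 0.1651

Step 3 — cumulative fraction after k components = (λ_1 + ... + λ_k) / Σ λ:
  k = 1: 54/109 = 0.4954
  k = 2: (54 + 37)/109 = 91/109 = 0.8349
  k = 3: (54 + 37 + 18)/109 = 109/109 = 1

Summary (fraction, with percent):

explained: PC1 0.4954 (49.54%), PC2 0.3394 (33.94%), PC3 0.1651 (16.51%);  cumulative: 0.4954, 0.8349, 1


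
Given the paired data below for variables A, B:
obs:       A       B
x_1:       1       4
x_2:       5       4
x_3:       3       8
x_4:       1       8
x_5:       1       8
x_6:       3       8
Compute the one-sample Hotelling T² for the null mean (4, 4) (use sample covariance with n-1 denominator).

Step 1 — sample mean vector:
  mean(A) = (1 + 5 + 3 + 1 + 1 + 3) / 6 = 14/6 = 2.3333
  mean(B) = (4 + 4 + 8 + 8 + 8 + 8) / 6 = 40/6 = 6.6667
  x̄ = (2.3333, 6.6667),  deviation x̄ - mu_0 = (2.3333, 6.6667) - (4, 4) = (-1.6667, 2.6667).

Step 2 — sample covariance matrix, S[i,j] = (1/(n-1)) · Σ_k (x_{k,i} - mean_i) · (x_{k,j} - mean_j), divisor n-1 = 5:
  S[A,A] = ((-1.3333)·(-1.3333) + (2.6667)·(2.6667) + (0.6667)·(0.6667) + (-1.3333)·(-1.3333) + (-1.3333)·(-1.3333) + (0.6667)·(0.6667)) / 5 = 13.3333/5 = 2.6667
  S[A,B] = ((-1.3333)·(-2.6667) + (2.6667)·(-2.6667) + (0.6667)·(1.3333) + (-1.3333)·(1.3333) + (-1.3333)·(1.3333) + (0.6667)·(1.3333)) / 5 = -5.3333/5 = -1.0667
  S[B,B] = ((-2.6667)·(-2.6667) + (-2.6667)·(-2.6667) + (1.3333)·(1.3333) + (1.3333)·(1.3333) + (1.3333)·(1.3333) + (1.3333)·(1.3333)) / 5 = 21.3333/5 = 4.2667
  S = [[2.6667, -1.0667],
 [-1.0667, 4.2667]].

Step 3 — invert S. det(S) = 2.6667·4.2667 - (-1.0667)² = 10.24.
  S^{-1} = (1/det) · [[d, -b], [-b, a]] = [[0.4167, 0.1042],
 [0.1042, 0.2604]].

Step 4 — quadratic form (x̄ - mu_0)^T · S^{-1} · (x̄ - mu_0):
  S^{-1} · (x̄ - mu_0) = (-0.4167, 0.5208),
  (x̄ - mu_0)^T · [...] = (-1.6667)·(-0.4167) + (2.6667)·(0.5208) = 2.0833.

Step 5 — scale by n: T² = 6 · 2.0833 = 12.5.

T² ≈ 12.5


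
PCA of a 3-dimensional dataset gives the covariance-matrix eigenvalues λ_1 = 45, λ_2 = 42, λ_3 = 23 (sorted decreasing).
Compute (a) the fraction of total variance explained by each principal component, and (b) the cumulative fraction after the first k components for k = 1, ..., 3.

Step 1 — total variance = trace(Sigma) = Σ λ_i = 45 + 42 + 23 = 110.

Step 2 — fraction explained by component i = λ_i / Σ λ:
  PC1: 45/110 = 0.4091
  PC2: 42/110 = 0.3818
  PC3: 23/110 = 0.2091

Step 3 — cumulative fraction after k components = (λ_1 + ... + λ_k) / Σ λ:
  k = 1: 45/110 = 0.4091
  k = 2: (45 + 42)/110 = 87/110 = 0.7909
  k = 3: (45 + 42 + 23)/110 = 110/110 = 1

Summary (fraction, with percent):

explained: PC1 0.4091 (40.91%), PC2 0.3818 (38.18%), PC3 0.2091 (20.91%);  cumulative: 0.4091, 0.7909, 1


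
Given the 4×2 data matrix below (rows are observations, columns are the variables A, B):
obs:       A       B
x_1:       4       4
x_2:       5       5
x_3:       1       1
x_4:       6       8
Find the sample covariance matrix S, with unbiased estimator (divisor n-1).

Step 1 — column means:
  mean(A) = (4 + 5 + 1 + 6) / 4 = 16/4 = 4
  mean(B) = (4 + 5 + 1 + 8) / 4 = 18/4 = 4.5

Step 2 — sample covariance S[i,j] = (1/(n-1)) · Σ_k (x_{k,i} - mean_i) · (x_{k,j} - mean_j), with n-1 = 3.
  S[A,A] = ((0)·(0) + (1)·(1) + (-3)·(-3) + (2)·(2)) / 3 = 14/3 = 4.6667
  S[A,B] = ((0)·(-0.5) + (1)·(0.5) + (-3)·(-3.5) + (2)·(3.5)) / 3 = 18/3 = 6
  S[B,B] = ((-0.5)·(-0.5) + (0.5)·(0.5) + (-3.5)·(-3.5) + (3.5)·(3.5)) / 3 = 25/3 = 8.3333

S is symmetric (S[j,i] = S[i,j]). Assembling:

S = [[4.6667, 6],
 [6, 8.3333]]


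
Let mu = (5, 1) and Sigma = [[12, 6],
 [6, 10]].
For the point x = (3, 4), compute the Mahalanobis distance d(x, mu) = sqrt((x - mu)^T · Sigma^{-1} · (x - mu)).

Step 1 — centre the observation: (x - mu) = (-2, 3).

Step 2 — invert Sigma. det(Sigma) = 12·10 - (6)² = 84.
  Sigma^{-1} = (1/det) · [[d, -b], [-b, a]] = [[0.119, -0.0714],
 [-0.0714, 0.1429]].

Step 3 — form the quadratic (x - mu)^T · Sigma^{-1} · (x - mu):
  Sigma^{-1} · (x - mu) = (-0.4524, 0.5714).
  (x - mu)^T · [Sigma^{-1} · (x - mu)] = (-2)·(-0.4524) + (3)·(0.5714) = 2.619.

Step 4 — take square root: d = √(2.619) ≈ 1.6183.

d(x, mu) = √(2.619) ≈ 1.6183


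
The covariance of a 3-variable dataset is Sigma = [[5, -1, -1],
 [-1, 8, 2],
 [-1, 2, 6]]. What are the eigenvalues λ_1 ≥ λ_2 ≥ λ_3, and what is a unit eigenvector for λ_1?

Step 1 — characteristic polynomial p(λ) = det(λI - Sigma) = λ³ - tr·λ² + c_1·λ - det, where tr = trace, c_1 = sum of the principal 2×2 minors, det = det(Sigma):
  tr = 5 + 8 + 6 = 19,
  c_1 = (5·8 - (-1)²) + (5·6 - (-1)²) + (8·6 - (2)²) = 39 + 29 + 44 = 112,
  det = 5·(8·6 - (2)²) - (-1)·((-1)·6 - (2)·(-1)) + (-1)·((-1)·(2) - 8·(-1)) = 5·(44) - (-1)·(-4) + (-1)·(6) = 210.
  So p(λ) = λ³ - 19λ² + 112λ - 210.
Step 2 — look for an integer root (rational root theorem: any rational root is an integer divisor of 210). Testing λ = 5:
  p(5) = 125 - 475 + 560 - 210 = 0  ✓
  Dividing out (λ - 5): p(λ) = (λ - 5)(λ² - 14λ + 42).
Step 3 — remaining eigenvalues from the quadratic λ² - 14λ + 42 = 0:
  Δ = 14² - 4·42 = 196 - 168 = 28,  λ = (14 ± √28)/2 = (14 ± 5.2915)/2 ≈ 9.6458 or 4.3542.
  Sorted: λ_1 = 9.6458,  λ_2 = 5,  λ_3 = 4.3542  (check: sum = 19 = tr ✓).

Step 4 — unit eigenvector for λ_1 ≈ 9.6458: v spans the null space of (Sigma - λ_1 I), whose rows are
  r_1 = (-4.6458, -1, -1),  r_2 = (-1, -1.6458, 2),  r_3 = (-1, 2, -3.6458).
  v is orthogonal to every row, so take v ∝ r_1 × r_2 = ((-1)·(2) - (-1)·(-1.6458), (-1)·(-1) - (-4.6458)·(2), (-4.6458)·(-1.6458) - (-1)·(-1)) ≈ (-3.6458, 10.2915, 6.6458).
  Rescale (multiply by -1 so the first nonzero entry is positive): u = (3.6458, -10.2915, -6.6458).
  ||u|| = √((3.6458)² + (-10.2915)² + (-6.6458)²) = √(163.3725) ≈ 12.7817,  v_1 = u/||u|| ≈ (0.2852, -0.8052, -0.5199) (||v_1|| = 1).

λ_1 = 9.6458,  λ_2 = 5,  λ_3 = 4.3542;  v_1 ≈ (0.2852, -0.8052, -0.5199)


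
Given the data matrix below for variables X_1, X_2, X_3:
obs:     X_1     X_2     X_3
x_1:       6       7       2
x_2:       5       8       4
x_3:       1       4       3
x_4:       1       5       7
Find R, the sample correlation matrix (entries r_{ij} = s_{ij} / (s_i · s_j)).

Step 1 — column means:
  mean(X_1) = (6 + 5 + 1 + 1) / 4 = 13/4 = 3.25
  mean(X_2) = (7 + 8 + 4 + 5) / 4 = 24/4 = 6
  mean(X_3) = (2 + 4 + 3 + 7) / 4 = 16/4 = 4

Step 2 — sample variances and covariances s[i,j] = (1/(n-1)) · Σ_k (x_{k,i} - mean_i) · (x_{k,j} - mean_j), with n-1 = 3:
  s[X_1,X_1] = ((2.75)·(2.75) + (1.75)·(1.75) + (-2.25)·(-2.25) + (-2.25)·(-2.25)) / 3 = 20.75/3 = 6.9167
  s[X_1,X_2] = ((2.75)·(1) + (1.75)·(2) + (-2.25)·(-2) + (-2.25)·(-1)) / 3 = 13/3 = 4.3333
  s[X_1,X_3] = ((2.75)·(-2) + (1.75)·(0) + (-2.25)·(-1) + (-2.25)·(3)) / 3 = -10/3 = -3.3333
  s[X_2,X_2] = ((1)·(1) + (2)·(2) + (-2)·(-2) + (-1)·(-1)) / 3 = 10/3 = 3.3333
  s[X_2,X_3] = ((1)·(-2) + (2)·(0) + (-2)·(-1) + (-1)·(3)) / 3 = -3/3 = -1
  s[X_3,X_3] = ((-2)·(-2) + (0)·(0) + (-1)·(-1) + (3)·(3)) / 3 = 14/3 = 4.6667
  Sample standard deviations s_i = √(s[i,i]):
  s(X_1) = √(6.9167) = 2.63
  s(X_2) = √(3.3333) = 1.8257
  s(X_3) = √(4.6667) = 2.1602

Step 3 — r_{ij} = s_{ij} / (s_i · s_j):
  r[X_1,X_1] = 1 (diagonal).
  r[X_1,X_2] = 4.3333 / (2.63 · 1.8257) = 4.3333 / 4.8016 = 0.9025
  r[X_1,X_3] = -3.3333 / (2.63 · 2.1602) = -3.3333 / 5.6814 = -0.5867
  r[X_2,X_2] = 1 (diagonal).
  r[X_2,X_3] = -1 / (1.8257 · 2.1602) = -1 / 3.9441 = -0.2535
  r[X_3,X_3] = 1 (diagonal).

R is symmetric with unit diagonal. Assembling:

R = [[1, 0.9025, -0.5867],
 [0.9025, 1, -0.2535],
 [-0.5867, -0.2535, 1]]


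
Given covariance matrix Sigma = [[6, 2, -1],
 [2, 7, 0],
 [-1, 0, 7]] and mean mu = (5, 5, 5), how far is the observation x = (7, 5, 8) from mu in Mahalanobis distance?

Step 1 — centre the observation: (x - mu) = (2, 0, 3).

Step 2 — invert Sigma (cofactor / det for 3×3, or solve directly):
  Sigma^{-1} = [[0.1892, -0.0541, 0.027],
 [-0.0541, 0.1583, -0.0077],
 [0.027, -0.0077, 0.1467]].

Step 3 — form the quadratic (x - mu)^T · Sigma^{-1} · (x - mu):
  Sigma^{-1} · (x - mu) = (0.4595, -0.1313, 0.4942).
  (x - mu)^T · [Sigma^{-1} · (x - mu)] = (2)·(0.4595) + (0)·(-0.1313) + (3)·(0.4942) = 2.4015.

Step 4 — take square root: d = √(2.4015) ≈ 1.5497.

d(x, mu) = √(2.4015) ≈ 1.5497


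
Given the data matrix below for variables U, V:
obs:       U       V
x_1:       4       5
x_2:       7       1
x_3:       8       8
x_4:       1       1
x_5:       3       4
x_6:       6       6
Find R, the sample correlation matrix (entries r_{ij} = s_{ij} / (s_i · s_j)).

Step 1 — column means:
  mean(U) = (4 + 7 + 8 + 1 + 3 + 6) / 6 = 29/6 = 4.8333
  mean(V) = (5 + 1 + 8 + 1 + 4 + 6) / 6 = 25/6 = 4.1667

Step 2 — sample variances and covariances s[i,j] = (1/(n-1)) · Σ_k (x_{k,i} - mean_i) · (x_{k,j} - mean_j), with n-1 = 5:
  s[U,U] = ((-0.8333)·(-0.8333) + (2.1667)·(2.1667) + (3.1667)·(3.1667) + (-3.8333)·(-3.8333) + (-1.8333)·(-1.8333) + (1.1667)·(1.1667)) / 5 = 34.8333/5 = 6.9667
  s[U,V] = ((-0.8333)·(0.8333) + (2.1667)·(-3.1667) + (3.1667)·(3.8333) + (-3.8333)·(-3.1667) + (-1.8333)·(-0.1667) + (1.1667)·(1.8333)) / 5 = 19.1667/5 = 3.8333
  s[V,V] = ((0.8333)·(0.8333) + (-3.1667)·(-3.1667) + (3.8333)·(3.8333) + (-3.1667)·(-3.1667) + (-0.1667)·(-0.1667) + (1.8333)·(1.8333)) / 5 = 38.8333/5 = 7.7667
  Sample standard deviations s_i = √(s[i,i]):
  s(U) = √(6.9667) = 2.6394
  s(V) = √(7.7667) = 2.7869

Step 3 — r_{ij} = s_{ij} / (s_i · s_j):
  r[U,U] = 1 (diagonal).
  r[U,V] = 3.8333 / (2.6394 · 2.7869) = 3.8333 / 7.3558 = 0.5211
  r[V,V] = 1 (diagonal).

R is symmetric with unit diagonal. Assembling:

R = [[1, 0.5211],
 [0.5211, 1]]


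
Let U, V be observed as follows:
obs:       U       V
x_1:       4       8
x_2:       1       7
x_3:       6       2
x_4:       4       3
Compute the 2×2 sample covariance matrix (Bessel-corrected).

Step 1 — column means:
  mean(U) = (4 + 1 + 6 + 4) / 4 = 15/4 = 3.75
  mean(V) = (8 + 7 + 2 + 3) / 4 = 20/4 = 5

Step 2 — sample covariance S[i,j] = (1/(n-1)) · Σ_k (x_{k,i} - mean_i) · (x_{k,j} - mean_j), with n-1 = 3.
  S[U,U] = ((0.25)·(0.25) + (-2.75)·(-2.75) + (2.25)·(2.25) + (0.25)·(0.25)) / 3 = 12.75/3 = 4.25
  S[U,V] = ((0.25)·(3) + (-2.75)·(2) + (2.25)·(-3) + (0.25)·(-2)) / 3 = -12/3 = -4
  S[V,V] = ((3)·(3) + (2)·(2) + (-3)·(-3) + (-2)·(-2)) / 3 = 26/3 = 8.6667

S is symmetric (S[j,i] = S[i,j]). Assembling:

S = [[4.25, -4],
 [-4, 8.6667]]


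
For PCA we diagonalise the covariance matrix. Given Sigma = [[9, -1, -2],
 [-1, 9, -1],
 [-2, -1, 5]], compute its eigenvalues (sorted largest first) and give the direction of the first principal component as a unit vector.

Step 1 — characteristic polynomial p(λ) = det(λI - Sigma) = λ³ - tr·λ² + c_1·λ - det, where tr = trace, c_1 = sum of the principal 2×2 minors, det = det(Sigma):
  tr = 9 + 9 + 5 = 23,
  c_1 = (9·9 - (-1)²) + (9·5 - (-2)²) + (9·5 - (-1)²) = 80 + 41 + 44 = 165,
  det = 9·(9·5 - (-1)²) - (-1)·((-1)·5 - (-1)·(-2)) + (-2)·((-1)·(-1) - 9·(-2)) = 9·(44) - (-1)·(-7) + (-2)·(19) = 351.
  So p(λ) = λ³ - 23λ² + 165λ - 351.
Step 2 — look for an integer root (rational root theorem: any rational root is an integer divisor of 351). Testing λ = 9:
  p(9) = 729 - 1863 + 1485 - 351 = 0  ✓
  Dividing out (λ - 9): p(λ) = (λ - 9)(λ² - 14λ + 39).
Step 3 — remaining eigenvalues from the quadratic λ² - 14λ + 39 = 0:
  Δ = 14² - 4·39 = 196 - 156 = 40,  λ = (14 ± √40)/2 = (14 ± 6.3246)/2 ≈ 10.1623 or 3.8377.
  Sorted: λ_1 = 10.1623,  λ_2 = 9,  λ_3 = 3.8377  (check: sum = 23 = tr ✓).

Step 4 — unit eigenvector for λ_1 ≈ 10.1623: v spans the null space of (Sigma - λ_1 I), whose rows are
  r_1 = (-1.1623, -1, -2),  r_2 = (-1, -1.1623, -1),  r_3 = (-2, -1, -5.1623).
  v is orthogonal to every row, so take v ∝ r_1 × r_2 = ((-1)·(-1) - (-2)·(-1.1623), (-2)·(-1) - (-1.1623)·(-1), (-1.1623)·(-1.1623) - (-1)·(-1)) ≈ (-1.3246, 0.8377, 0.3509).
  Rescale (multiply by -1 so the first nonzero entry is positive): u = (1.3246, -0.8377, -0.3509).
  ||u|| = √((1.3246)² + (-0.8377)² + (-0.3509)²) = √(2.5793) ≈ 1.606,  v_1 = u/||u|| ≈ (0.8247, -0.5216, -0.2185) (||v_1|| = 1).

λ_1 = 10.1623,  λ_2 = 9,  λ_3 = 3.8377;  v_1 ≈ (0.8247, -0.5216, -0.2185)


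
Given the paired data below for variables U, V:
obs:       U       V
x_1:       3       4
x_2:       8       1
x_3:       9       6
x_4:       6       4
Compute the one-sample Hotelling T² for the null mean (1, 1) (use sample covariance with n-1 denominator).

Step 1 — sample mean vector:
  mean(U) = (3 + 8 + 9 + 6) / 4 = 26/4 = 6.5
  mean(V) = (4 + 1 + 6 + 4) / 4 = 15/4 = 3.75
  x̄ = (6.5, 3.75),  deviation x̄ - mu_0 = (6.5, 3.75) - (1, 1) = (5.5, 2.75).

Step 2 — sample covariance matrix, S[i,j] = (1/(n-1)) · Σ_k (x_{k,i} - mean_i) · (x_{k,j} - mean_j), divisor n-1 = 3:
  S[U,U] = ((-3.5)·(-3.5) + (1.5)·(1.5) + (2.5)·(2.5) + (-0.5)·(-0.5)) / 3 = 21/3 = 7
  S[U,V] = ((-3.5)·(0.25) + (1.5)·(-2.75) + (2.5)·(2.25) + (-0.5)·(0.25)) / 3 = 0.5/3 = 0.1667
  S[V,V] = ((0.25)·(0.25) + (-2.75)·(-2.75) + (2.25)·(2.25) + (0.25)·(0.25)) / 3 = 12.75/3 = 4.25
  S = [[7, 0.1667],
 [0.1667, 4.25]].

Step 3 — invert S. det(S) = 7·4.25 - (0.1667)² = 29.7222.
  S^{-1} = (1/det) · [[d, -b], [-b, a]] = [[0.143, -0.0056],
 [-0.0056, 0.2355]].

Step 4 — quadratic form (x̄ - mu_0)^T · S^{-1} · (x̄ - mu_0):
  S^{-1} · (x̄ - mu_0) = (0.771, 0.6168),
  (x̄ - mu_0)^T · [...] = (5.5)·(0.771) + (2.75)·(0.6168) = 5.9369.

Step 5 — scale by n: T² = 4 · 5.9369 = 23.7477.

T² ≈ 23.7477


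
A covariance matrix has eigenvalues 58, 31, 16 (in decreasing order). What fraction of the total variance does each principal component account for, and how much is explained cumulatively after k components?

Step 1 — total variance = trace(Sigma) = Σ λ_i = 58 + 31 + 16 = 105.

Step 2 — fraction explained by component i = λ_i / Σ λ:
  PC1: 58/105 = 0.5524
  PC2: 31/105 = 0.2952
  PC3: 16/105 = 0.1524

Step 3 — cumulative fraction after k components = (λ_1 + ... + λ_k) / Σ λ:
  k = 1: 58/105 = 0.5524
  k = 2: (58 + 31)/105 = 89/105 = 0.8476
  k = 3: (58 + 31 + 16)/105 = 105/105 = 1

Summary (fraction, with percent):

explained: PC1 0.5524 (55.24%), PC2 0.2952 (29.52%), PC3 0.1524 (15.24%);  cumulative: 0.5524, 0.8476, 1


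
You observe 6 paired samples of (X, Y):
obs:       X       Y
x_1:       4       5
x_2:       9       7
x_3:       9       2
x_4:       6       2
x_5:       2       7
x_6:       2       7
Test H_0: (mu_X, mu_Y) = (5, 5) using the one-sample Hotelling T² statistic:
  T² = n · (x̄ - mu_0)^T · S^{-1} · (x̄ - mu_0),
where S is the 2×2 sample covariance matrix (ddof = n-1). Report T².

Step 1 — sample mean vector:
  mean(X) = (4 + 9 + 9 + 6 + 2 + 2) / 6 = 32/6 = 5.3333
  mean(Y) = (5 + 7 + 2 + 2 + 7 + 7) / 6 = 30/6 = 5
  x̄ = (5.3333, 5),  deviation x̄ - mu_0 = (5.3333, 5) - (5, 5) = (0.3333, 0).

Step 2 — sample covariance matrix, S[i,j] = (1/(n-1)) · Σ_k (x_{k,i} - mean_i) · (x_{k,j} - mean_j), divisor n-1 = 5:
  S[X,X] = ((-1.3333)·(-1.3333) + (3.6667)·(3.6667) + (3.6667)·(3.6667) + (0.6667)·(0.6667) + (-3.3333)·(-3.3333) + (-3.3333)·(-3.3333)) / 5 = 51.3333/5 = 10.2667
  S[X,Y] = ((-1.3333)·(0) + (3.6667)·(2) + (3.6667)·(-3) + (0.6667)·(-3) + (-3.3333)·(2) + (-3.3333)·(2)) / 5 = -19/5 = -3.8
  S[Y,Y] = ((0)·(0) + (2)·(2) + (-3)·(-3) + (-3)·(-3) + (2)·(2) + (2)·(2)) / 5 = 30/5 = 6
  S = [[10.2667, -3.8],
 [-3.8, 6]].

Step 3 — invert S. det(S) = 10.2667·6 - (-3.8)² = 47.16.
  S^{-1} = (1/det) · [[d, -b], [-b, a]] = [[0.1272, 0.0806],
 [0.0806, 0.2177]].

Step 4 — quadratic form (x̄ - mu_0)^T · S^{-1} · (x̄ - mu_0):
  S^{-1} · (x̄ - mu_0) = (0.0424, 0.0269),
  (x̄ - mu_0)^T · [...] = (0.3333)·(0.0424) + (0)·(0.0269) = 0.0141.

Step 5 — scale by n: T² = 6 · 0.0141 = 0.0848.

T² ≈ 0.0848


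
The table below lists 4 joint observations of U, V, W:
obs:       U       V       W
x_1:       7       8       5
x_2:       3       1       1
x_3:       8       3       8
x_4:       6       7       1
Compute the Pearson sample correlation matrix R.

Step 1 — column means:
  mean(U) = (7 + 3 + 8 + 6) / 4 = 24/4 = 6
  mean(V) = (8 + 1 + 3 + 7) / 4 = 19/4 = 4.75
  mean(W) = (5 + 1 + 8 + 1) / 4 = 15/4 = 3.75

Step 2 — sample variances and covariances s[i,j] = (1/(n-1)) · Σ_k (x_{k,i} - mean_i) · (x_{k,j} - mean_j), with n-1 = 3:
  s[U,U] = ((1)·(1) + (-3)·(-3) + (2)·(2) + (0)·(0)) / 3 = 14/3 = 4.6667
  s[U,V] = ((1)·(3.25) + (-3)·(-3.75) + (2)·(-1.75) + (0)·(2.25)) / 3 = 11/3 = 3.6667
  s[U,W] = ((1)·(1.25) + (-3)·(-2.75) + (2)·(4.25) + (0)·(-2.75)) / 3 = 18/3 = 6
  s[V,V] = ((3.25)·(3.25) + (-3.75)·(-3.75) + (-1.75)·(-1.75) + (2.25)·(2.25)) / 3 = 32.75/3 = 10.9167
  s[V,W] = ((3.25)·(1.25) + (-3.75)·(-2.75) + (-1.75)·(4.25) + (2.25)·(-2.75)) / 3 = 0.75/3 = 0.25
  s[W,W] = ((1.25)·(1.25) + (-2.75)·(-2.75) + (4.25)·(4.25) + (-2.75)·(-2.75)) / 3 = 34.75/3 = 11.5833
  Sample standard deviations s_i = √(s[i,i]):
  s(U) = √(4.6667) = 2.1602
  s(V) = √(10.9167) = 3.304
  s(W) = √(11.5833) = 3.4034

Step 3 — r_{ij} = s_{ij} / (s_i · s_j):
  r[U,U] = 1 (diagonal).
  r[U,V] = 3.6667 / (2.1602 · 3.304) = 3.6667 / 7.1375 = 0.5137
  r[U,W] = 6 / (2.1602 · 3.4034) = 6 / 7.3522 = 0.8161
  r[V,V] = 1 (diagonal).
  r[V,W] = 0.25 / (3.304 · 3.4034) = 0.25 / 11.2451 = 0.0222
  r[W,W] = 1 (diagonal).

R is symmetric with unit diagonal. Assembling:

R = [[1, 0.5137, 0.8161],
 [0.5137, 1, 0.0222],
 [0.8161, 0.0222, 1]]


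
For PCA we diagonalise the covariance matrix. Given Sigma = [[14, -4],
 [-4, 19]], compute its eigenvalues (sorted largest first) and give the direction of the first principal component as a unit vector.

Step 1 — characteristic polynomial of 2×2 Sigma:
  det(Sigma - λI) = λ² - trace · λ + det = 0.
  trace = 14 + 19 = 33, det = 14·19 - (-4)² = 250.
Step 2 — discriminant:
  Δ = trace² - 4·det = 1089 - 1000 = 89.
Step 3 — eigenvalues:
  λ = (trace ± √Δ)/2 = (33 ± 9.434)/2,
  λ_1 = 21.217,  λ_2 = 11.783.

Step 4 — unit eigenvector for λ_1: solve (Sigma - λ_1 I)v = 0. First row:
  (14 - 21.217)·v_x + (-4)·v_y = 0, i.e. (-7.217)·v_x + (-4)·v_y = 0,
  so v ∝ (b, λ_1 - a) = (-4, 7.217); multiply by -1 so the first entry is positive: u = (4, -7.217).
  ||u|| = √((4)² + (-7.217)²) = √(68.085) ≈ 8.2514,
  v_1 = u/||u|| ≈ (0.4848, -0.8746) (||v_1|| = 1).

λ_1 = 21.217,  λ_2 = 11.783;  v_1 ≈ (0.4848, -0.8746)


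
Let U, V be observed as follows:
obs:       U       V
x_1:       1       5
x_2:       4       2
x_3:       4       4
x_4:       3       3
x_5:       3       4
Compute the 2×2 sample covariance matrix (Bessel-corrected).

Step 1 — column means:
  mean(U) = (1 + 4 + 4 + 3 + 3) / 5 = 15/5 = 3
  mean(V) = (5 + 2 + 4 + 3 + 4) / 5 = 18/5 = 3.6

Step 2 — sample covariance S[i,j] = (1/(n-1)) · Σ_k (x_{k,i} - mean_i) · (x_{k,j} - mean_j), with n-1 = 4.
  S[U,U] = ((-2)·(-2) + (1)·(1) + (1)·(1) + (0)·(0) + (0)·(0)) / 4 = 6/4 = 1.5
  S[U,V] = ((-2)·(1.4) + (1)·(-1.6) + (1)·(0.4) + (0)·(-0.6) + (0)·(0.4)) / 4 = -4/4 = -1
  S[V,V] = ((1.4)·(1.4) + (-1.6)·(-1.6) + (0.4)·(0.4) + (-0.6)·(-0.6) + (0.4)·(0.4)) / 4 = 5.2/4 = 1.3

S is symmetric (S[j,i] = S[i,j]). Assembling:

S = [[1.5, -1],
 [-1, 1.3]]


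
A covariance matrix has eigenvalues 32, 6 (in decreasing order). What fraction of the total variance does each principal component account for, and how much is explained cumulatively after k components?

Step 1 — total variance = trace(Sigma) = Σ λ_i = 32 + 6 = 38.

Step 2 — fraction explained by component i = λ_i / Σ λ:
  PC1: 32/38 = 0.8421
  PC2: 6/38 = 0.1579

Step 3 — cumulative fraction after k components = (λ_1 + ... + λ_k) / Σ λ:
  k = 1: 32/38 = 0.8421
  k = 2: (32 + 6)/38 = 38/38 = 1

Summary (fraction, with percent):

explained: PC1 0.8421 (84.21%), PC2 0.1579 (15.79%);  cumulative: 0.8421, 1


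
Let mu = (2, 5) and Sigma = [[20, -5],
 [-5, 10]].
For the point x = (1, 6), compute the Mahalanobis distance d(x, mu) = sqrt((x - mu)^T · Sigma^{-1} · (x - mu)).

Step 1 — centre the observation: (x - mu) = (-1, 1).

Step 2 — invert Sigma. det(Sigma) = 20·10 - (-5)² = 175.
  Sigma^{-1} = (1/det) · [[d, -b], [-b, a]] = [[0.0571, 0.0286],
 [0.0286, 0.1143]].

Step 3 — form the quadratic (x - mu)^T · Sigma^{-1} · (x - mu):
  Sigma^{-1} · (x - mu) = (-0.0286, 0.0857).
  (x - mu)^T · [Sigma^{-1} · (x - mu)] = (-1)·(-0.0286) + (1)·(0.0857) = 0.1143.

Step 4 — take square root: d = √(0.1143) ≈ 0.3381.

d(x, mu) = √(0.1143) ≈ 0.3381


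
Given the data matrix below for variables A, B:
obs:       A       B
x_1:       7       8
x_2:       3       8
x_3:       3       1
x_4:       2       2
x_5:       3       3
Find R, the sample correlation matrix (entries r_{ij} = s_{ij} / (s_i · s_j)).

Step 1 — column means:
  mean(A) = (7 + 3 + 3 + 2 + 3) / 5 = 18/5 = 3.6
  mean(B) = (8 + 8 + 1 + 2 + 3) / 5 = 22/5 = 4.4

Step 2 — sample variances and covariances s[i,j] = (1/(n-1)) · Σ_k (x_{k,i} - mean_i) · (x_{k,j} - mean_j), with n-1 = 4:
  s[A,A] = ((3.4)·(3.4) + (-0.6)·(-0.6) + (-0.6)·(-0.6) + (-1.6)·(-1.6) + (-0.6)·(-0.6)) / 4 = 15.2/4 = 3.8
  s[A,B] = ((3.4)·(3.6) + (-0.6)·(3.6) + (-0.6)·(-3.4) + (-1.6)·(-2.4) + (-0.6)·(-1.4)) / 4 = 16.8/4 = 4.2
  s[B,B] = ((3.6)·(3.6) + (3.6)·(3.6) + (-3.4)·(-3.4) + (-2.4)·(-2.4) + (-1.4)·(-1.4)) / 4 = 45.2/4 = 11.3
  Sample standard deviations s_i = √(s[i,i]):
  s(A) = √(3.8) = 1.9494
  s(B) = √(11.3) = 3.3615

Step 3 — r_{ij} = s_{ij} / (s_i · s_j):
  r[A,A] = 1 (diagonal).
  r[A,B] = 4.2 / (1.9494 · 3.3615) = 4.2 / 6.5529 = 0.6409
  r[B,B] = 1 (diagonal).

R is symmetric with unit diagonal. Assembling:

R = [[1, 0.6409],
 [0.6409, 1]]
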